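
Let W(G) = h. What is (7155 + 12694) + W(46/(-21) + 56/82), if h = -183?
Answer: 19666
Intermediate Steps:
W(G) = -183
(7155 + 12694) + W(46/(-21) + 56/82) = (7155 + 12694) - 183 = 19849 - 183 = 19666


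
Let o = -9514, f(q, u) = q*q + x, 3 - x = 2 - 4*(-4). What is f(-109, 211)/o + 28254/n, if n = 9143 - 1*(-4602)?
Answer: 52855193/65384965 ≈ 0.80837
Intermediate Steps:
x = -15 (x = 3 - (2 - 4*(-4)) = 3 - (2 + 16) = 3 - 1*18 = 3 - 18 = -15)
f(q, u) = -15 + q² (f(q, u) = q*q - 15 = q² - 15 = -15 + q²)
n = 13745 (n = 9143 + 4602 = 13745)
f(-109, 211)/o + 28254/n = (-15 + (-109)²)/(-9514) + 28254/13745 = (-15 + 11881)*(-1/9514) + 28254*(1/13745) = 11866*(-1/9514) + 28254/13745 = -5933/4757 + 28254/13745 = 52855193/65384965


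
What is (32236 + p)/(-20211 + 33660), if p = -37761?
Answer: -5525/13449 ≈ -0.41081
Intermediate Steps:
(32236 + p)/(-20211 + 33660) = (32236 - 37761)/(-20211 + 33660) = -5525/13449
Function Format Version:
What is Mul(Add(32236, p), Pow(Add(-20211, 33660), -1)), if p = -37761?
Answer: Rational(-5525, 13449) ≈ -0.41081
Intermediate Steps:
Mul(Add(32236, p), Pow(Add(-20211, 33660), -1)) = Mul(Add(32236, -37761), Pow(Add(-20211, 33660), -1)) = Mul(-5525, Pow(13449, -1)) = Mul(-5525, Rational(1, 13449)) = Rational(-5525, 13449)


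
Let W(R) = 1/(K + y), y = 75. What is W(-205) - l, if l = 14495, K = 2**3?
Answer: -1203084/83 ≈ -14495.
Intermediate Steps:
K = 8
W(R) = 1/83 (W(R) = 1/(8 + 75) = 1/83)
W(-205) - l = 1/83 - 1*14495 = 1/83 - 14495 = -1203084/83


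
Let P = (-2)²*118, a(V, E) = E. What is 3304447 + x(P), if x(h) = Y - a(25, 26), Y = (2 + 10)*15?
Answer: 3304601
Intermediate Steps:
Y = 180 (Y = 12*15 = 180)
P = 472 (P = 4*118 = 472)
x(h) = 154 (x(h) = 180 - 1*26 = 180 - 26 = 154)
3304447 + x(P) = 3304447 + 154 = 3304601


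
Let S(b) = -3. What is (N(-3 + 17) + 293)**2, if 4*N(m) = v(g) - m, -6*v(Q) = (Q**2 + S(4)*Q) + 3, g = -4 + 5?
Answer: 48260809/576 ≈ 83786.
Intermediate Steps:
g = 1
v(Q) = -1/2 + Q/2 - Q**2/6 (v(Q) = -((Q**2 - 3*Q) + 3)/6 = -(3 + Q**2 - 3*Q)/6 = -1/2 + Q/2 - Q**2/6)
N(m) = -1/24 - m/4 (N(m) = ((-1/2 + (1/2)*1 - 1/6*1**2) - m)/4 = ((-1/2 + 1/2 - 1/6*1) - m)/4 = ((-1/2 + 1/2 - 1/6) - m)/4 = (-1/6 - m)/4 = -1/24 - m/4)
(N(-3 + 17) + 293)**2 = ((-1/24 - (-3 + 17)/4) + 293)**2 = ((-1/24 - 1/4*14) + 293)**2 = ((-1/24 - 7/2) + 293)**2 = (-85/24 + 293)**2 = (6947/24)**2 = 48260809/576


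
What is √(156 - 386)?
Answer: I*√230 ≈ 15.166*I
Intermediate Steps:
√(156 - 386) = √(-230) = I*√230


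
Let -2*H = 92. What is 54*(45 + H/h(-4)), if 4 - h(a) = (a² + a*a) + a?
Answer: 5067/2 ≈ 2533.5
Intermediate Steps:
h(a) = 4 - a - 2*a² (h(a) = 4 - ((a² + a*a) + a) = 4 - ((a² + a²) + a) = 4 - (2*a² + a) = 4 - (a + 2*a²) = 4 + (-a - 2*a²) = 4 - a - 2*a²)
H = -46 (H = -½*92 = -46)
54*(45 + H/h(-4)) = 54*(45 - 46/(4 - 1*(-4) - 2*(-4)²)) = 54*(45 - 46/(4 + 4 - 2*16)) = 54*(45 - 46/(4 + 4 - 32)) = 54*(45 - 46/(-24)) = 54*(45 - 46*(-1/24)) = 54*(45 + 23/12) = 54*(563/12) = 5067/2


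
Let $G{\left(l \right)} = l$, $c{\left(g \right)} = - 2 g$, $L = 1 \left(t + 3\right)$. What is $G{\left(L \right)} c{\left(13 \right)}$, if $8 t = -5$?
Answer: $- \frac{247}{4} \approx -61.75$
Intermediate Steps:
$t = - \frac{5}{8}$ ($t = \frac{1}{8} \left(-5\right) = - \frac{5}{8} \approx -0.625$)
$L = \frac{19}{8}$ ($L = 1 \left(- \frac{5}{8} + 3\right) = 1 \cdot \frac{19}{8} = \frac{19}{8} \approx 2.375$)
$G{\left(L \right)} c{\left(13 \right)} = \frac{19 \left(\left(-2\right) 13\right)}{8} = \frac{19}{8} \left(-26\right) = - \frac{247}{4}$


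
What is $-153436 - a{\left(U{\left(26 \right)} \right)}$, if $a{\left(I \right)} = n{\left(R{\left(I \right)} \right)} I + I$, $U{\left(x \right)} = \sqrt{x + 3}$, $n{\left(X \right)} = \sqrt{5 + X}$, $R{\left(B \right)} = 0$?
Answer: $-153436 - \sqrt{29} - \sqrt{145} \approx -1.5345 \cdot 10^{5}$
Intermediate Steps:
$U{\left(x \right)} = \sqrt{3 + x}$
$a{\left(I \right)} = I + I \sqrt{5}$ ($a{\left(I \right)} = \sqrt{5 + 0} I + I = \sqrt{5} I + I = I \sqrt{5} + I = I + I \sqrt{5}$)
$-153436 - a{\left(U{\left(26 \right)} \right)} = -153436 - \sqrt{3 + 26} \left(1 + \sqrt{5}\right) = -153436 - \sqrt{29} \left(1 + \sqrt{5}\right)$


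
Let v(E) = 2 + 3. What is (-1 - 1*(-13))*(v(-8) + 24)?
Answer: 348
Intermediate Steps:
v(E) = 5
(-1 - 1*(-13))*(v(-8) + 24) = (-1 - 1*(-13))*(5 + 24) = (-1 + 13)*29 = 12*29 = 348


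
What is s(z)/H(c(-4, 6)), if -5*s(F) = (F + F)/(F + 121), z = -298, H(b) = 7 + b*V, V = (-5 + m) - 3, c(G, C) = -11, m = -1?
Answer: -298/46905 ≈ -0.0063533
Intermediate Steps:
V = -9 (V = (-5 - 1) - 3 = -6 - 3 = -9)
H(b) = 7 - 9*b (H(b) = 7 + b*(-9) = 7 - 9*b)
s(F) = -2*F/(5*(121 + F)) (s(F) = -(F + F)/(5*(F + 121)) = -2*F/(5*(121 + F)))
s(z)/H(c(-4, 6)) = (-2*(-298)/(605 + 5*(-298)))/(7 - 9*(-11)) = (-2*(-298)/(605 - 1490))/(7 + 99) = -2*(-298)/(-885)/106 = -2*(-298)*(-1/885)*(1/106) = -596/885*1/106 = -298/46905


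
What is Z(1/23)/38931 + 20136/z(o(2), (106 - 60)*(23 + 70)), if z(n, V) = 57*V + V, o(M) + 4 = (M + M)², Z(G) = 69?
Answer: 22250977/268325429 ≈ 0.082925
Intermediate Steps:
o(M) = -4 + 4*M² (o(M) = -4 + (M + M)² = -4 + (2*M)² = -4 + 4*M²)
z(n, V) = 58*V
Z(1/23)/38931 + 20136/z(o(2), (106 - 60)*(23 + 70)) = 69/38931 + 20136/((58*((106 - 60)*(23 + 70)))) = 69*(1/38931) + 20136/((58*(46*93))) = 23/12977 + 20136/((58*4278)) = 23/12977 + 20136/248124 = 23/12977 + 20136*(1/248124) = 23/12977 + 1678/20677 = 22250977/268325429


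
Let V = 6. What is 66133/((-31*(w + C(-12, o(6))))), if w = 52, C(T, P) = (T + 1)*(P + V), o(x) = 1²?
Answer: 66133/775 ≈ 85.333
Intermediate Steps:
o(x) = 1
C(T, P) = (1 + T)*(6 + P) (C(T, P) = (T + 1)*(P + 6) = (1 + T)*(6 + P))
66133/((-31*(w + C(-12, o(6))))) = 66133/((-31*(52 + (6 + 1 + 6*(-12) + 1*(-12))))) = 66133/((-31*(52 + (6 + 1 - 72 - 12)))) = 66133/((-31*(52 - 77))) = 66133/((-31*(-25))) = 66133/775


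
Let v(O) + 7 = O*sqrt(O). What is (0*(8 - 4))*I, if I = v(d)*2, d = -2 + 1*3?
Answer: 0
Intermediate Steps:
d = 1 (d = -2 + 3 = 1)
v(O) = -7 + O**(3/2) (v(O) = -7 + O*sqrt(O) = -7 + O**(3/2))
I = -12 (I = (-7 + 1**(3/2))*2 = (-7 + 1)*2 = -6*2 = -12)
(0*(8 - 4))*I = (0*(8 - 4))*(-12) = (0*4)*(-12) = 0*(-12) = 0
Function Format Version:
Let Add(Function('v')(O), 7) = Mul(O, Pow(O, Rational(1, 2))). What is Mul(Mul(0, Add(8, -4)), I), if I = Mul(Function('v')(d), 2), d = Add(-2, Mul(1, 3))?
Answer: 0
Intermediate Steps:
d = 1 (d = Add(-2, 3) = 1)
Function('v')(O) = Add(-7, Pow(O, Rational(3, 2))) (Function('v')(O) = Add(-7, Mul(O, Pow(O, Rational(1, 2)))) = Add(-7, Pow(O, Rational(3, 2))))
I = -12 (I = Mul(Add(-7, Pow(1, Rational(3, 2))), 2) = Mul(Add(-7, 1), 2) = Mul(-6, 2) = -12)
Mul(Mul(0, Add(8, -4)), I) = Mul(Mul(0, Add(8, -4)), -12) = Mul(Mul(0, 4), -12) = Mul(0, -12) = 0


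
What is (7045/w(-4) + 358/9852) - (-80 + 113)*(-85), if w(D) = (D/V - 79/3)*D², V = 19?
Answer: 166259284741/59624304 ≈ 2788.4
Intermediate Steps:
w(D) = D²*(-79/3 + D/19) (w(D) = (D/19 - 79/3)*D² = (-79/3 + D/19)*D² = D²*(-79/3 + D/19))
(7045/w(-4) + 358/9852) - (-80 + 113)*(-85) = (7045/(((1/57)*(-4)²*(-1501 + 3*(-4)))) + 358/9852) - (-80 + 113)*(-85) = (7045/(((1/57)*16*(-1501 - 12))) + 358*(1/9852)) - 33*(-85) = (7045/(((1/57)*16*(-1513))) + 179/4926) - 1*(-2805) = (7045/(-24208/57) + 179/4926) + 2805 = (7045*(-57/24208) + 179/4926) + 2805 = (-401565/24208 + 179/4926) + 2805 = -986887979/59624304 + 2805 = 166259284741/59624304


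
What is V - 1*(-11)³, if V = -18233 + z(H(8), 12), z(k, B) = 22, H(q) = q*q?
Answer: -16880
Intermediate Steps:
H(q) = q²
V = -18211 (V = -18233 + 22 = -18211)
V - 1*(-11)³ = -18211 - 1*(-11)³ = -18211 - 1*(-1331) = -18211 + 1331 = -16880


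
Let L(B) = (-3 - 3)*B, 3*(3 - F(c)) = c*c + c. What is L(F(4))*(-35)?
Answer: -770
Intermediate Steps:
F(c) = 3 - c/3 - c²/3 (F(c) = 3 - (c*c + c)/3 = 3 - (c² + c)/3 = 3 - (c + c²)/3 = 3 + (-c/3 - c²/3) = 3 - c/3 - c²/3)
L(B) = -6*B
L(F(4))*(-35) = -6*(3 - ⅓*4 - ⅓*4²)*(-35) = -6*(3 - 4/3 - ⅓*16)*(-35) = -6*(3 - 4/3 - 16/3)*(-35) = -6*(-11/3)*(-35) = 22*(-35) = -770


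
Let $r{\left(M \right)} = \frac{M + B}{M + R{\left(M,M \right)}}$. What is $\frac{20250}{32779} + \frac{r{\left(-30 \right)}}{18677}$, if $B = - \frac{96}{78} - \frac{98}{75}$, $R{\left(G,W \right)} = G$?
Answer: $\frac{5531570251499}{8953620726375} \approx 0.6178$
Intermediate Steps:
$B = - \frac{2474}{975}$ ($B = \left(-96\right) \frac{1}{78} - \frac{98}{75} = - \frac{16}{13} - \frac{98}{75} = - \frac{2474}{975} \approx -2.5374$)
$r{\left(M \right)} = \frac{- \frac{2474}{975} + M}{2 M}$ ($r{\left(M \right)} = \frac{M - \frac{2474}{975}}{M + M} = \frac{- \frac{2474}{975} + M}{2 M}$)
$\frac{20250}{32779} + \frac{r{\left(-30 \right)}}{18677} = \frac{20250}{32779} + \frac{\frac{1}{1950} \frac{1}{-30} \left(-2474 + 975 \left(-30\right)\right)}{18677} = 20250 \cdot \frac{1}{32779} + \frac{1}{1950} \left(- \frac{1}{30}\right) \left(-2474 - 29250\right) \frac{1}{18677} = \frac{20250}{32779} + \frac{1}{1950} \left(- \frac{1}{30}\right) \left(-31724\right) \frac{1}{18677} = \frac{20250}{32779} + \frac{7931}{14625} \cdot \frac{1}{18677} = \frac{20250}{32779} + \frac{7931}{273151125} = \frac{5531570251499}{8953620726375}$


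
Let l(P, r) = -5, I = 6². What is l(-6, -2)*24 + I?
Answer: -84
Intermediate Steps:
I = 36
l(-6, -2)*24 + I = -5*24 + 36 = -120 + 36 = -84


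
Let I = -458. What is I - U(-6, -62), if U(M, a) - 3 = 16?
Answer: -477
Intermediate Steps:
U(M, a) = 19 (U(M, a) = 3 + 16 = 19)
I - U(-6, -62) = -458 - 1*19 = -458 - 19 = -477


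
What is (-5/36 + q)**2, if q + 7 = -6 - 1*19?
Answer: 1338649/1296 ≈ 1032.9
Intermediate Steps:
q = -32 (q = -7 + (-6 - 1*19) = -7 + (-6 - 19) = -7 - 25 = -32)
(-5/36 + q)**2 = (-5/36 - 32)**2 = (-1157/36)**2 = 1338649/1296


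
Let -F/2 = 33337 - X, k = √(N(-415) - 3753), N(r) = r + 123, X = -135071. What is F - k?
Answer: -336816 - I*√4045 ≈ -3.3682e+5 - 63.6*I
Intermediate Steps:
N(r) = 123 + r
k = I*√4045 (k = √((123 - 415) - 3753) = √(-292 - 3753) = √(-4045) = I*√4045 ≈ 63.6*I)
F = -336816 (F = -2*(33337 - 1*(-135071)) = -2*(33337 + 135071) = -2*168408 = -336816)
F - k = -336816 - I*√4045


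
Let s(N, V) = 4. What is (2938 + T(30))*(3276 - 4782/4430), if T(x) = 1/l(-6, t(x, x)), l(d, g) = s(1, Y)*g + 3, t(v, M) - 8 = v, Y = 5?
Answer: 3303383089059/343325 ≈ 9.6217e+6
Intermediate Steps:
t(v, M) = 8 + v
l(d, g) = 3 + 4*g (l(d, g) = 4*g + 3 = 3 + 4*g)
T(x) = 1/(35 + 4*x) (T(x) = 1/(3 + 4*(8 + x)) = 1/(3 + (32 + 4*x)) = 1/(35 + 4*x))
(2938 + T(30))*(3276 - 4782/4430) = (2938 + 1/(35 + 4*30))*(3276 - 4782/4430) = (2938 + 1/(35 + 120))*(3276 - 4782*1/4430) = (2938 + 1/155)*(3276 - 2391/2215) = (2938 + 1/155)*(7253949/2215) = (455391/155)*(7253949/2215) = 3303383089059/343325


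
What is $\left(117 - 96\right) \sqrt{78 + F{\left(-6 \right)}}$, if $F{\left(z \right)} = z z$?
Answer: $21 \sqrt{114} \approx 224.22$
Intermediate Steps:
$F{\left(z \right)} = z^{2}$
$\left(117 - 96\right) \sqrt{78 + F{\left(-6 \right)}} = \left(117 - 96\right) \sqrt{78 + \left(-6\right)^{2}} = 21 \sqrt{78 + 36} = 21 \sqrt{114}$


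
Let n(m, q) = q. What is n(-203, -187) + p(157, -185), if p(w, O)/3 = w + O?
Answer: -271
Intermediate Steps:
p(w, O) = 3*O + 3*w (p(w, O) = 3*(w + O) = 3*(O + w) = 3*O + 3*w)
n(-203, -187) + p(157, -185) = -187 + (3*(-185) + 3*157) = -187 + (-555 + 471) = -187 - 84 = -271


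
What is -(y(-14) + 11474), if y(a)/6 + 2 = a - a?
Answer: -11462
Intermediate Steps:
y(a) = -12 (y(a) = -12 + 6*(a - a) = -12 + 6*0 = -12 + 0 = -12)
-(y(-14) + 11474) = -(-12 + 11474) = -1*11462 = -11462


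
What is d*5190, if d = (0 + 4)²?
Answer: 83040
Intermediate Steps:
d = 16 (d = 4² = 16)
d*5190 = 16*5190 = 83040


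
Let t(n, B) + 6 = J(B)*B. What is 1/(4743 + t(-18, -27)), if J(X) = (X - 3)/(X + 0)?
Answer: 1/4707 ≈ 0.00021245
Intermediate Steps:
J(X) = (-3 + X)/X
t(n, B) = -9 + B (t(n, B) = -6 + ((-3 + B)/B)*B = -6 + (-3 + B) = -9 + B)
1/(4743 + t(-18, -27)) = 1/(4743 + (-9 - 27)) = 1/(4743 - 36) = 1/4707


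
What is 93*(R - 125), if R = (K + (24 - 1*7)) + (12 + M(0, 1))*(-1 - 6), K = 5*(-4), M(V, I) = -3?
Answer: -17763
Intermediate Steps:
K = -20
R = -66 (R = (-20 + (24 - 1*7)) + (12 - 3)*(-1 - 6) = (-20 + (24 - 7)) + 9*(-7) = (-20 + 17) - 63 = -3 - 63 = -66)
93*(R - 125) = 93*(-66 - 125) = 93*(-191) = -17763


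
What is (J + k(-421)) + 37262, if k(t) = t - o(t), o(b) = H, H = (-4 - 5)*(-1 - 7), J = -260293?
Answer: -223524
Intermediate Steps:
H = 72 (H = -9*(-8) = 72)
o(b) = 72
k(t) = -72 + t (k(t) = t - 1*72 = t - 72 = -72 + t)
(J + k(-421)) + 37262 = (-260293 + (-72 - 421)) + 37262 = (-260293 - 493) + 37262 = -260786 + 37262 = -223524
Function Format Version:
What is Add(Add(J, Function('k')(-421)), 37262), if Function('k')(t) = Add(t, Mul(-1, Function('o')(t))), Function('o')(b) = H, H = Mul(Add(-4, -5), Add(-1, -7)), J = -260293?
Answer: -223524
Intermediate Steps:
H = 72 (H = Mul(-9, -8) = 72)
Function('o')(b) = 72
Function('k')(t) = Add(-72, t) (Function('k')(t) = Add(t, Mul(-1, 72)) = Add(t, -72) = Add(-72, t))
Add(Add(J, Function('k')(-421)), 37262) = Add(Add(-260293, Add(-72, -421)), 37262) = Add(Add(-260293, -493), 37262) = Add(-260786, 37262) = -223524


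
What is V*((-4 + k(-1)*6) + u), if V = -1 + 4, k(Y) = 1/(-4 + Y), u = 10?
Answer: 72/5 ≈ 14.400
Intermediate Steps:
V = 3
V*((-4 + k(-1)*6) + u) = 3*((-4 + 6/(-4 - 1)) + 10) = 3*((-4 + 6/(-5)) + 10) = 3*((-4 - ⅕*6) + 10) = 3*((-4 - 6/5) + 10) = 3*(-26/5 + 10) = 3*(24/5) = 72/5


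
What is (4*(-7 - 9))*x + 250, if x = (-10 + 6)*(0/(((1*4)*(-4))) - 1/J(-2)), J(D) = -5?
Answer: 1506/5 ≈ 301.20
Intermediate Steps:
x = -⅘ (x = (-10 + 6)*(0/(((1*4)*(-4))) - 1/(-5)) = -4*(0/((4*(-4))) - 1*(-⅕)) = -4*(0/(-16) + ⅕) = -4*(0*(-1/16) + ⅕) = -4*(0 + ⅕) = -4*⅕ = -⅘ ≈ -0.80000)
(4*(-7 - 9))*x + 250 = (4*(-7 - 9))*(-⅘) + 250 = (4*(-16))*(-⅘) + 250 = -64*(-⅘) + 250 = 256/5 + 250 = 1506/5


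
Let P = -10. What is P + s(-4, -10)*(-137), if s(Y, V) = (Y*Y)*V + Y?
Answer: 22458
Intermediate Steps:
s(Y, V) = Y + V*Y**2 (s(Y, V) = Y**2*V + Y = V*Y**2 + Y = Y + V*Y**2)
P + s(-4, -10)*(-137) = -10 - 4*(1 - 10*(-4))*(-137) = -10 - 4*(1 + 40)*(-137) = -10 - 4*41*(-137) = -10 - 164*(-137) = -10 + 22468 = 22458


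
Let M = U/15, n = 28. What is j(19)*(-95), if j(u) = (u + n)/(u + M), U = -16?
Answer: -66975/269 ≈ -248.98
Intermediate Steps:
M = -16/15 ≈ -1.0667
j(u) = (28 + u)/(-16/15 + u) (j(u) = (u + 28)/(u - 16/15) = (28 + u)/(-16/15 + u))
j(19)*(-95) = (15*(28 + 19)/(-16 + 15*19))*(-95) = (15*47/(-16 + 285))*(-95) = (15*47/269)*(-95) = (15*(1/269)*47)*(-95) = (705/269)*(-95) = -66975/269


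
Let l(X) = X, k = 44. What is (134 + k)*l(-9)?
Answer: -1602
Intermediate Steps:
(134 + k)*l(-9) = (134 + 44)*(-9) = 178*(-9) = -1602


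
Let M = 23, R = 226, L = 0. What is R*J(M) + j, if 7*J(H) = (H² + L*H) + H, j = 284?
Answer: 126740/7 ≈ 18106.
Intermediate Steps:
J(H) = H/7 + H²/7 (J(H) = ((H² + 0*H) + H)/7 = ((H² + 0) + H)/7 = (H² + H)/7 = (H + H²)/7 = H/7 + H²/7)
R*J(M) + j = 226*((⅐)*23*(1 + 23)) + 284 = 226*((⅐)*23*24) + 284 = 226*(552/7) + 284 = 124752/7 + 284 = 126740/7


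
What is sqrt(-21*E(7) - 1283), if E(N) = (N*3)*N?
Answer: I*sqrt(4370) ≈ 66.106*I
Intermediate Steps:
E(N) = 3*N**2 (E(N) = (3*N)*N = 3*N**2)
sqrt(-21*E(7) - 1283) = sqrt(-63*7**2 - 1283) = sqrt(-63*49 - 1283) = sqrt(-21*147 - 1283) = sqrt(-3087 - 1283) = sqrt(-4370) = I*sqrt(4370)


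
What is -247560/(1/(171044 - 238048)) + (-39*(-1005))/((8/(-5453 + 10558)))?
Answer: 132900172395/8 ≈ 1.6613e+10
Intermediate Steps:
-247560/(1/(171044 - 238048)) + (-39*(-1005))/((8/(-5453 + 10558))) = -247560/(1/(-67004)) + 39195/((8/5105)) = -247560/(-1/67004) + 39195/((8*(1/5105))) = -247560*(-67004) + 39195/(8/5105) = 16587510240 + 39195*(5105/8) = 16587510240 + 200090475/8 = 132900172395/8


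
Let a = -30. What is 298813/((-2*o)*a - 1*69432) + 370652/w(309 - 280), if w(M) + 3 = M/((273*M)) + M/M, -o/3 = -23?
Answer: -6606929487917/35584140 ≈ -1.8567e+5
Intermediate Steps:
o = 69 (o = -3*(-23) = 69)
w(M) = -545/273 (w(M) = -3 + (M/((273*M)) + M/M) = -3 + (M*(1/(273*M)) + 1) = -3 + (1/273 + 1) = -3 + 274/273 = -545/273)
298813/((-2*o)*a - 1*69432) + 370652/w(309 - 280) = 298813/(-2*69*(-30) - 1*69432) + 370652/(-545/273) = 298813/(-138*(-30) - 69432) + 370652*(-273/545) = 298813/(4140 - 69432) - 101187996/545 = 298813/(-65292) - 101187996/545 = 298813*(-1/65292) - 101187996/545 = -298813/65292 - 101187996/545 = -6606929487917/35584140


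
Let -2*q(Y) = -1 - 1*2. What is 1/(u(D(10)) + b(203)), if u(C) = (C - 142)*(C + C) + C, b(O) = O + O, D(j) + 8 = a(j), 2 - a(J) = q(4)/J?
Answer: 200/444419 ≈ 0.00045003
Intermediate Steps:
q(Y) = 3/2 (q(Y) = -(-1 - 1*2)/2 = -(-1 - 2)/2 = -½*(-3) = 3/2)
a(J) = 2 - 3/(2*J)
D(j) = -6 - 3/(2*j) (D(j) = -8 + (2 - 3/(2*j)) = -6 - 3/(2*j))
b(O) = 2*O
u(C) = C + 2*C*(-142 + C) (u(C) = (-142 + C)*(2*C) + C = 2*C*(-142 + C) + C = C + 2*C*(-142 + C))
1/(u(D(10)) + b(203)) = 1/((-6 - 3/2/10)*(-283 + 2*(-6 - 3/2/10)) + 2*203) = 1/((-6 - 3/2*⅒)*(-283 + 2*(-6 - 3/2*⅒)) + 406) = 1/((-6 - 3/20)*(-283 + 2*(-6 - 3/20)) + 406) = 1/(-123*(-283 + 2*(-123/20))/20 + 406) = 1/(-123*(-283 - 123/10)/20 + 406) = 1/(-123/20*(-2953/10) + 406) = 1/(363219/200 + 406) = 1/(444419/200) = 200/444419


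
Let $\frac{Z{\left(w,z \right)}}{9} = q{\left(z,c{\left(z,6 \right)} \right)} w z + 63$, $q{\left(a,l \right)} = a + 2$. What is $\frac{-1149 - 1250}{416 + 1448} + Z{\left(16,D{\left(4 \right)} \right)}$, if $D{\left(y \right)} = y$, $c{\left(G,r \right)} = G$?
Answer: $\frac{7496473}{1864} \approx 4021.7$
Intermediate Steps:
$q{\left(a,l \right)} = 2 + a$
$Z{\left(w,z \right)} = 567 + 9 w z \left(2 + z\right)$ ($Z{\left(w,z \right)} = 9 \left(\left(2 + z\right) w z + 63\right) = 9 \left(w \left(2 + z\right) z + 63\right) = 9 \left(w z \left(2 + z\right) + 63\right) = 9 \left(63 + w z \left(2 + z\right)\right) = 567 + 9 w z \left(2 + z\right)$)
$\frac{-1149 - 1250}{416 + 1448} + Z{\left(16,D{\left(4 \right)} \right)} = \frac{-1149 - 1250}{416 + 1448} + \left(567 + 9 \cdot 16 \cdot 4 \left(2 + 4\right)\right) = - \frac{2399}{1864} + \left(567 + 9 \cdot 16 \cdot 4 \cdot 6\right) = \left(-2399\right) \frac{1}{1864} + \left(567 + 3456\right) = - \frac{2399}{1864} + 4023 = \frac{7496473}{1864}$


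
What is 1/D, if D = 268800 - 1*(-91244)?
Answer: 1/360044 ≈ 2.7774e-6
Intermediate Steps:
D = 360044 (D = 268800 + 91244 = 360044)
1/D = 1/360044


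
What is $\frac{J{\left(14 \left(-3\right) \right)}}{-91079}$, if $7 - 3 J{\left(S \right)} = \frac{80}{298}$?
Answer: $- \frac{1003}{40712313} \approx -2.4636 \cdot 10^{-5}$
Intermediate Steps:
$J{\left(S \right)} = \frac{1003}{447}$ ($J{\left(S \right)} = \frac{7}{3} - \frac{80 \cdot \frac{1}{298}}{3} = \frac{7}{3} - \frac{40}{447} = \frac{1003}{447}$)
$\frac{J{\left(14 \left(-3\right) \right)}}{-91079} = \frac{1003}{447 \left(-91079\right)} = \frac{1003}{447} \left(- \frac{1}{91079}\right) = - \frac{1003}{40712313}$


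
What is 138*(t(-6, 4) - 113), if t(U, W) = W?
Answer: -15042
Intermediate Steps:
138*(t(-6, 4) - 113) = 138*(4 - 113) = 138*(-109) = -15042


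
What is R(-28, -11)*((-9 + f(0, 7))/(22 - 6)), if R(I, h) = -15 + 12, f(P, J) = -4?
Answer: 39/16 ≈ 2.4375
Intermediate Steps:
R(I, h) = -3
R(-28, -11)*((-9 + f(0, 7))/(22 - 6)) = -3*(-9 - 4)/(22 - 6) = -(-39)/16 = -3*(-13/16) = 39/16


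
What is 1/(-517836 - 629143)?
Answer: -1/1146979 ≈ -8.7186e-7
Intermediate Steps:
1/(-517836 - 629143) = 1/(-1146979) = -1/1146979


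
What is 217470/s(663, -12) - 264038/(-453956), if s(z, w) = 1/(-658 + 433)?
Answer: -11106203641481/226978 ≈ -4.8931e+7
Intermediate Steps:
s(z, w) = -1/225 (s(z, w) = 1/(-225) = -1/225)
217470/s(663, -12) - 264038/(-453956) = 217470/(-1/225) - 264038/(-453956) = 217470*(-225) - 264038*(-1/453956) = -48930750 + 132019/226978 = -11106203641481/226978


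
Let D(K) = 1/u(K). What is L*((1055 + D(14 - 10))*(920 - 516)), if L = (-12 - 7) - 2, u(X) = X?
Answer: -8952741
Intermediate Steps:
D(K) = 1/K
L = -21 (L = -19 - 2 = -21)
L*((1055 + D(14 - 10))*(920 - 516)) = -21*(1055 + 1/(14 - 10))*(920 - 516) = -21*(1055 + 1/4)*404 = -21*(1055 + ¼)*404 = -88641*404/4 = -21*426321 = -8952741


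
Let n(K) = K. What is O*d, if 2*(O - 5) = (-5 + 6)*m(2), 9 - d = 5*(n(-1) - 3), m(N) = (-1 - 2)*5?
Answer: -145/2 ≈ -72.500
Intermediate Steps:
m(N) = -15 (m(N) = -3*5 = -15)
d = 29 (d = 9 - 5*(-1 - 3) = 9 - 5*(-4) = 9 - 1*(-20) = 9 + 20 = 29)
O = -5/2 (O = 5 + ((-5 + 6)*(-15))/2 = 5 + (1*(-15))/2 = 5 + (½)*(-15) = 5 - 15/2 = -5/2 ≈ -2.5000)
O*d = -5/2*29 = -145/2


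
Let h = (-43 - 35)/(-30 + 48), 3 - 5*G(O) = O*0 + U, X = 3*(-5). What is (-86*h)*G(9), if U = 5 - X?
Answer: -19006/15 ≈ -1267.1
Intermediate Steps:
X = -15
U = 20 (U = 5 - 1*(-15) = 5 + 15 = 20)
G(O) = -17/5 (G(O) = ⅗ - (O*0 + 20)/5 = ⅗ - (0 + 20)/5 = ⅗ - ⅕*20 = ⅗ - 4 = -17/5)
h = -13/3 (h = -78/18 = -78*1/18 = -13/3 ≈ -4.3333)
(-86*h)*G(9) = -86*(-13/3)*(-17/5) = (1118/3)*(-17/5) = -19006/15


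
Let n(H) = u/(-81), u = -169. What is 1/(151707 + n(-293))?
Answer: 81/12288436 ≈ 6.5916e-6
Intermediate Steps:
n(H) = 169/81 (n(H) = -169/(-81) = -169*(-1/81) = 169/81)
1/(151707 + n(-293)) = 1/(151707 + 169/81) = 1/(12288436/81) = 81/12288436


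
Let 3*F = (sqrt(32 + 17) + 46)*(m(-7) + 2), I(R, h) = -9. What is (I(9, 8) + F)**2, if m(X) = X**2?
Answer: 795664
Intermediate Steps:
F = 901 (F = ((sqrt(32 + 17) + 46)*((-7)**2 + 2))/3 = ((sqrt(49) + 46)*(49 + 2))/3 = ((7 + 46)*51)/3 = (53*51)/3 = (1/3)*2703 = 901)
(I(9, 8) + F)**2 = (-9 + 901)**2 = 892**2 = 795664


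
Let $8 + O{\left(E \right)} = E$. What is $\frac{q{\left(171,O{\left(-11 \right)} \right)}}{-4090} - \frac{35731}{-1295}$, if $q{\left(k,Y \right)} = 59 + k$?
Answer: $\frac{14584194}{529655} \approx 27.535$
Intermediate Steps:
$O{\left(E \right)} = -8 + E$
$\frac{q{\left(171,O{\left(-11 \right)} \right)}}{-4090} - \frac{35731}{-1295} = \frac{59 + 171}{-4090} - \frac{35731}{-1295} = 230 \left(- \frac{1}{4090}\right) - - \frac{35731}{1295} = - \frac{23}{409} + \frac{35731}{1295} = \frac{14584194}{529655}$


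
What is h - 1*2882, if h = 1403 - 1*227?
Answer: -1706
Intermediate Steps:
h = 1176 (h = 1403 - 227 = 1176)
h - 1*2882 = 1176 - 1*2882 = 1176 - 2882 = -1706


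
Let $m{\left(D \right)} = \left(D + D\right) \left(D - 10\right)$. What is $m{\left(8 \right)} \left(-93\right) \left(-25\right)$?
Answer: $-74400$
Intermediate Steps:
$m{\left(D \right)} = 2 D \left(-10 + D\right)$
$m{\left(8 \right)} \left(-93\right) \left(-25\right) = 2 \cdot 8 \left(-10 + 8\right) \left(-93\right) \left(-25\right) = 2 \cdot 8 \left(-2\right) \left(-93\right) \left(-25\right) = \left(-32\right) \left(-93\right) \left(-25\right) = 2976 \left(-25\right) = -74400$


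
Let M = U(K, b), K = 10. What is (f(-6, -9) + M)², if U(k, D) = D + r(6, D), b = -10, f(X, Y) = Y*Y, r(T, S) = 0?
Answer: 5041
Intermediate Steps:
f(X, Y) = Y²
U(k, D) = D (U(k, D) = D + 0 = D)
M = -10
(f(-6, -9) + M)² = ((-9)² - 10)² = (81 - 10)² = 71² = 5041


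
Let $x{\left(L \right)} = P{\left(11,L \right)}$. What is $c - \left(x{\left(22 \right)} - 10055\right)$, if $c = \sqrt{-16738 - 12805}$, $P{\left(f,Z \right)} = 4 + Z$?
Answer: $10029 + i \sqrt{29543} \approx 10029.0 + 171.88 i$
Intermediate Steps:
$x{\left(L \right)} = 4 + L$
$c = i \sqrt{29543}$ ($c = \sqrt{-16738 - 12805} = \sqrt{-29543} = i \sqrt{29543} \approx 171.88 i$)
$c - \left(x{\left(22 \right)} - 10055\right) = i \sqrt{29543} - \left(\left(4 + 22\right) - 10055\right) = i \sqrt{29543} - \left(26 - 10055\right) = i \sqrt{29543} - -10029 = i \sqrt{29543} + 10029 = 10029 + i \sqrt{29543}$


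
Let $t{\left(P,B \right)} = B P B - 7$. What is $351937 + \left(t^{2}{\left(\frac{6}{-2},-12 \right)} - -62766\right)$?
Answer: $607424$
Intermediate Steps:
$t{\left(P,B \right)} = -7 + P B^{2}$ ($t{\left(P,B \right)} = P B^{2} - 7 = -7 + P B^{2}$)
$351937 + \left(t^{2}{\left(\frac{6}{-2},-12 \right)} - -62766\right) = 351937 - \left(-62766 - \left(-7 + \frac{6}{-2} \left(-12\right)^{2}\right)^{2}\right) = 351937 + \left(\left(-7 + 6 \left(- \frac{1}{2}\right) 144\right)^{2} + 62766\right) = 351937 + \left(\left(-7 - 432\right)^{2} + 62766\right) = 351937 + \left(\left(-439\right)^{2} + 62766\right) = 351937 + \left(192721 + 62766\right) = 351937 + 255487 = 607424$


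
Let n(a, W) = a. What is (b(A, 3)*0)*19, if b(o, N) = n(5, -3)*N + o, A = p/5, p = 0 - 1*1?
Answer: 0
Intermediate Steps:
p = -1 (p = 0 - 1 = -1)
A = -⅕ (A = -1/5 = -1*⅕ = -⅕ ≈ -0.20000)
b(o, N) = o + 5*N (b(o, N) = 5*N + o = o + 5*N)
(b(A, 3)*0)*19 = ((-⅕ + 5*3)*0)*19 = ((-⅕ + 15)*0)*19 = ((74/5)*0)*19 = 0*19 = 0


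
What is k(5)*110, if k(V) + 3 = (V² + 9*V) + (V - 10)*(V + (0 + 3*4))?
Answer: -1980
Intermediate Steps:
k(V) = -3 + V² + 9*V + (-10 + V)*(12 + V) (k(V) = -3 + ((V² + 9*V) + (V - 10)*(V + (0 + 3*4))) = -3 + ((V² + 9*V) + (-10 + V)*(V + (0 + 12))) = -3 + ((V² + 9*V) + (-10 + V)*(V + 12)) = -3 + ((V² + 9*V) + (-10 + V)*(12 + V)) = -3 + (V² + 9*V + (-10 + V)*(12 + V)) = -3 + V² + 9*V + (-10 + V)*(12 + V))
k(5)*110 = (-123 + 2*5² + 11*5)*110 = (-123 + 2*25 + 55)*110 = (-123 + 50 + 55)*110 = -18*110 = -1980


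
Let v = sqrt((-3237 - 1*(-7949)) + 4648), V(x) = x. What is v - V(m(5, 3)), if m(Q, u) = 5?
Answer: -5 + 12*sqrt(65) ≈ 91.747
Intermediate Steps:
v = 12*sqrt(65) (v = sqrt((-3237 + 7949) + 4648) = sqrt(4712 + 4648) = sqrt(9360) = 12*sqrt(65) ≈ 96.747)
v - V(m(5, 3)) = 12*sqrt(65) - 1*5 = 12*sqrt(65) - 5 = -5 + 12*sqrt(65)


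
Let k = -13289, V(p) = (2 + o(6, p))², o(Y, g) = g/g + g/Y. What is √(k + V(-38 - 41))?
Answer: 11*I*√3923/6 ≈ 114.83*I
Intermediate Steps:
o(Y, g) = 1 + g/Y
V(p) = (3 + p/6)² (V(p) = (2 + (6 + p)/6)² = (2 + (1 + p/6))² = (3 + p/6)²)
√(k + V(-38 - 41)) = √(-13289 + (18 + (-38 - 41))²/36) = √(-13289 + (18 - 79)²/36) = √(-13289 + (1/36)*(-61)²) = √(-13289 + (1/36)*3721) = √(-13289 + 3721/36) = √(-474683/36) = 11*I*√3923/6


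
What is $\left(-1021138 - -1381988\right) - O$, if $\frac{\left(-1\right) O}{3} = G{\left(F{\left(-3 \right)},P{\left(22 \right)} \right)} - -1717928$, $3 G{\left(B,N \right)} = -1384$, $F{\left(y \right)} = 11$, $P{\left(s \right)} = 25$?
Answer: $5513250$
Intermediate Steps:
$G{\left(B,N \right)} = - \frac{1384}{3}$ ($G{\left(B,N \right)} = \frac{1}{3} \left(-1384\right) = - \frac{1384}{3}$)
$O = -5152400$ ($O = - 3 \left(- \frac{1384}{3} - -1717928\right) = - 3 \left(- \frac{1384}{3} + 1717928\right) = \left(-3\right) \frac{5152400}{3} = -5152400$)
$\left(-1021138 - -1381988\right) - O = \left(-1021138 - -1381988\right) - -5152400 = \left(-1021138 + 1381988\right) + 5152400 = 360850 + 5152400 = 5513250$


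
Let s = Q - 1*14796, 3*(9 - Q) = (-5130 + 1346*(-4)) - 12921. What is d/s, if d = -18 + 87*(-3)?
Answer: 837/20926 ≈ 0.039998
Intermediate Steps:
d = -279 (d = -18 - 261 = -279)
Q = 23462/3 (Q = 9 - ((-5130 + 1346*(-4)) - 12921)/3 = 9 - ((-5130 - 5384) - 12921)/3 = 9 - (-10514 - 12921)/3 = 9 - ⅓*(-23435) = 9 + 23435/3 = 23462/3 ≈ 7820.7)
s = -20926/3 (s = 23462/3 - 1*14796 = 23462/3 - 14796 = -20926/3 ≈ -6975.3)
d/s = -279/(-20926/3) = -279*(-3/20926) = 837/20926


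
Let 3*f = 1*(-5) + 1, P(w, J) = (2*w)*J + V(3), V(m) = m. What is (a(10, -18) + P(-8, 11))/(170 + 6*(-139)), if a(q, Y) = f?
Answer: 523/1992 ≈ 0.26255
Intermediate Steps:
P(w, J) = 3 + 2*J*w (P(w, J) = (2*w)*J + 3 = 2*J*w + 3 = 3 + 2*J*w)
f = -4/3 (f = (1*(-5) + 1)/3 = (-5 + 1)/3 = (⅓)*(-4) = -4/3 ≈ -1.3333)
a(q, Y) = -4/3
(a(10, -18) + P(-8, 11))/(170 + 6*(-139)) = (-4/3 + (3 + 2*11*(-8)))/(170 + 6*(-139)) = (-4/3 + (3 - 176))/(170 - 834) = (-4/3 - 173)/(-664) = -523/3*(-1/664) = 523/1992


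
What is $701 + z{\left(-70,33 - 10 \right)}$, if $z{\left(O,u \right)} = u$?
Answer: $724$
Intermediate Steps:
$701 + z{\left(-70,33 - 10 \right)} = 701 + \left(33 - 10\right) = 701 + 23 = 724$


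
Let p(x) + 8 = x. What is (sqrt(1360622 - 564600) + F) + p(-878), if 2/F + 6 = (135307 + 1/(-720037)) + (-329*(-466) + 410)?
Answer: -92192150688295/104054346962 + sqrt(796022) ≈ 6.2007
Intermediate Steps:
p(x) = -8 + x
F = 720037/104054346962 (F = 2/(-6 + ((135307 + 1/(-720037)) + (-329*(-466) + 410))) = 2/(-6 + ((135307 - 1/720037) + (153314 + 410))) = 2/(-6 + (97426046358/720037 + 153724)) = 2/(-6 + 208113014146/720037) = 2/(208108693924/720037) = 2*(720037/208108693924) = 720037/104054346962 ≈ 6.9198e-6)
(sqrt(1360622 - 564600) + F) + p(-878) = (sqrt(1360622 - 564600) + 720037/104054346962) + (-8 - 878) = (sqrt(796022) + 720037/104054346962) - 886 = (720037/104054346962 + sqrt(796022)) - 886 = -92192150688295/104054346962 + sqrt(796022)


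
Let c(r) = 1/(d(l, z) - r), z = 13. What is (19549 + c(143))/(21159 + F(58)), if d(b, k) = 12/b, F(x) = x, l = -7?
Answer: 19803130/21492821 ≈ 0.92138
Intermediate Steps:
c(r) = 1/(-12/7 - r) (c(r) = 1/(12/(-7) - r) = 1/(12*(-⅐) - r) = 1/(-12/7 - r))
(19549 + c(143))/(21159 + F(58)) = (19549 - 7/(12 + 7*143))/(21159 + 58) = (19549 - 7/(12 + 1001))/21217 = (19549 - 7/1013)*(1/21217) = (19803130/1013)*(1/21217) = 19803130/21492821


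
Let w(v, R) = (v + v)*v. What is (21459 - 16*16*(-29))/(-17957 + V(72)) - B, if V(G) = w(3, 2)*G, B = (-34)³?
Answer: 654815061/16661 ≈ 39302.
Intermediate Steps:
B = -39304
w(v, R) = 2*v² (w(v, R) = (2*v)*v = 2*v²)
V(G) = 18*G (V(G) = (2*3²)*G = (2*9)*G = 18*G)
(21459 - 16*16*(-29))/(-17957 + V(72)) - B = (21459 - 16*16*(-29))/(-17957 + 18*72) - 1*(-39304) = (21459 - 256*(-29))/(-17957 + 1296) + 39304 = (21459 + 7424)/(-16661) + 39304 = 28883*(-1/16661) + 39304 = -28883/16661 + 39304 = 654815061/16661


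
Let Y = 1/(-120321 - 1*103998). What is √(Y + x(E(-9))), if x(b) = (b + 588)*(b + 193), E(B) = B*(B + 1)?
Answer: √8800795506574581/224319 ≈ 418.21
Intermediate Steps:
E(B) = B*(1 + B)
Y = -1/224319 (Y = 1/(-120321 - 103998) = 1/(-224319) = -1/224319 ≈ -4.4579e-6)
x(b) = (193 + b)*(588 + b) (x(b) = (588 + b)*(193 + b) = (193 + b)*(588 + b))
√(Y + x(E(-9))) = √(-1/224319 + (113484 + (-9*(1 - 9))² + 781*(-9*(1 - 9)))) = √(-1/224319 + (113484 + (-9*(-8))² + 781*(-9*(-8)))) = √(-1/224319 + (113484 + 72² + 781*72)) = √(-1/224319 + (113484 + 5184 + 56232)) = √(-1/224319 + 174900) = √(39233393099/224319) = √8800795506574581/224319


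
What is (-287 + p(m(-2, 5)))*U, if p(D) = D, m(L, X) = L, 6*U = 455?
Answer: -131495/6 ≈ -21916.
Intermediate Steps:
U = 455/6 (U = (1/6)*455 = 455/6 ≈ 75.833)
(-287 + p(m(-2, 5)))*U = (-287 - 2)*(455/6) = -289*455/6 = -131495/6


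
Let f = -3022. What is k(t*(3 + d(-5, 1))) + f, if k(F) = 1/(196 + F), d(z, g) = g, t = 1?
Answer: -604399/200 ≈ -3022.0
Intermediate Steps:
k(t*(3 + d(-5, 1))) + f = 1/(196 + 1*(3 + 1)) - 3022 = 1/(196 + 1*4) - 3022 = 1/(196 + 4) - 3022 = 1/200 - 3022 = -604399/200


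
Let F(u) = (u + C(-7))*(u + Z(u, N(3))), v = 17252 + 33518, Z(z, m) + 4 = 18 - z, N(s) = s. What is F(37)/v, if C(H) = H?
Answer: 42/5077 ≈ 0.0082726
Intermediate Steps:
Z(z, m) = 14 - z (Z(z, m) = -4 + (18 - z) = 14 - z)
v = 50770
F(u) = -98 + 14*u (F(u) = (u - 7)*(u + (14 - u)) = (-7 + u)*14 = -98 + 14*u)
F(37)/v = (-98 + 14*37)/50770 = (-98 + 518)*(1/50770) = 420*(1/50770) = 42/5077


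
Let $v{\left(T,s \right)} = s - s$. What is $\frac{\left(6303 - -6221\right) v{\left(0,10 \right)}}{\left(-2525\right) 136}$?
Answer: $0$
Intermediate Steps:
$v{\left(T,s \right)} = 0$
$\frac{\left(6303 - -6221\right) v{\left(0,10 \right)}}{\left(-2525\right) 136} = \frac{\left(6303 - -6221\right) 0}{\left(-2525\right) 136} = \frac{\left(6303 + 6221\right) 0}{-343400} = 12524 \cdot 0 \left(- \frac{1}{343400}\right) = 0 \left(- \frac{1}{343400}\right) = 0$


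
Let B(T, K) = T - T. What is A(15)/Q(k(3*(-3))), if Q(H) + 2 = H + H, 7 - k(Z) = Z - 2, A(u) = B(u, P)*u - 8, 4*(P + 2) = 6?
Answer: -4/17 ≈ -0.23529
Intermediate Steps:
P = -1/2 (P = -2 + (1/4)*6 = -2 + 3/2 = -1/2 ≈ -0.50000)
B(T, K) = 0
A(u) = -8 (A(u) = 0*u - 8 = 0 - 8 = -8)
k(Z) = 9 - Z (k(Z) = 7 - (Z - 2) = 7 - (-2 + Z) = 7 + (2 - Z) = 9 - Z)
Q(H) = -2 + 2*H (Q(H) = -2 + (H + H) = -2 + 2*H)
A(15)/Q(k(3*(-3))) = -8/(-2 + 2*(9 - 3*(-3))) = -8/(-2 + 2*(9 - 1*(-9))) = -8/(-2 + 2*(9 + 9)) = -8/(-2 + 2*18) = -8/(-2 + 36) = -8/34 = -8*1/34 = -4/17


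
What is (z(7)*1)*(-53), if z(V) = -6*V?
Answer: 2226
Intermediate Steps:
(z(7)*1)*(-53) = (-6*7*1)*(-53) = -42*1*(-53) = -42*(-53) = 2226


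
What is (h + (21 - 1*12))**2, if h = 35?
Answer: 1936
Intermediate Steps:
(h + (21 - 1*12))**2 = (35 + (21 - 1*12))**2 = (35 + (21 - 12))**2 = (35 + 9)**2 = 44**2 = 1936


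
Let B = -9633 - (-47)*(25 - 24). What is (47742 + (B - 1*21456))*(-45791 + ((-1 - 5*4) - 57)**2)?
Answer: -663106900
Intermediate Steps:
B = -9586 (B = -9633 - (-47) = -9633 - 1*(-47) = -9633 + 47 = -9586)
(47742 + (B - 1*21456))*(-45791 + ((-1 - 5*4) - 57)**2) = (47742 + (-9586 - 1*21456))*(-45791 + ((-1 - 5*4) - 57)**2) = (47742 + (-9586 - 21456))*(-45791 + ((-1 - 20) - 57)**2) = (47742 - 31042)*(-45791 + (-21 - 57)**2) = 16700*(-45791 + (-78)**2) = 16700*(-45791 + 6084) = 16700*(-39707) = -663106900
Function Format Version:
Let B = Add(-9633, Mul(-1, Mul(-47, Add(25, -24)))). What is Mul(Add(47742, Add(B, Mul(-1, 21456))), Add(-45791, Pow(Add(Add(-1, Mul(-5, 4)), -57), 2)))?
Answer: -663106900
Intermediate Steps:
B = -9586 (B = Add(-9633, Mul(-1, Mul(-47, 1))) = Add(-9633, Mul(-1, -47)) = Add(-9633, 47) = -9586)
Mul(Add(47742, Add(B, Mul(-1, 21456))), Add(-45791, Pow(Add(Add(-1, Mul(-5, 4)), -57), 2))) = Mul(Add(47742, Add(-9586, Mul(-1, 21456))), Add(-45791, Pow(Add(Add(-1, Mul(-5, 4)), -57), 2))) = Mul(Add(47742, Add(-9586, -21456)), Add(-45791, Pow(Add(Add(-1, -20), -57), 2))) = Mul(Add(47742, -31042), Add(-45791, Pow(Add(-21, -57), 2))) = Mul(16700, Add(-45791, Pow(-78, 2))) = Mul(16700, Add(-45791, 6084)) = Mul(16700, -39707) = -663106900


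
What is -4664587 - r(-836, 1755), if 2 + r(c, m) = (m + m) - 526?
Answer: -4667569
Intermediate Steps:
r(c, m) = -528 + 2*m (r(c, m) = -2 + ((m + m) - 526) = -2 + (2*m - 526) = -2 + (-526 + 2*m) = -528 + 2*m)
-4664587 - r(-836, 1755) = -4664587 - (-528 + 2*1755) = -4664587 - (-528 + 3510) = -4664587 - 1*2982 = -4664587 - 2982 = -4667569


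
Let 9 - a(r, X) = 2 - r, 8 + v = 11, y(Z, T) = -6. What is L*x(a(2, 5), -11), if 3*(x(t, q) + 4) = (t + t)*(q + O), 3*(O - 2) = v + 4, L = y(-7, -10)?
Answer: 264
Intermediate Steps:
L = -6
v = 3 (v = -8 + 11 = 3)
O = 13/3 (O = 2 + (3 + 4)/3 = 2 + (⅓)*7 = 2 + 7/3 = 13/3 ≈ 4.3333)
a(r, X) = 7 + r (a(r, X) = 9 - (2 - r) = 9 + (-2 + r) = 7 + r)
x(t, q) = -4 + 2*t*(13/3 + q)/3 (x(t, q) = -4 + ((t + t)*(q + 13/3))/3 = -4 + ((2*t)*(13/3 + q))/3 = -4 + (2*t*(13/3 + q))/3 = -4 + 2*t*(13/3 + q)/3)
L*x(a(2, 5), -11) = -6*(-4 + 26*(7 + 2)/9 + (⅔)*(-11)*(7 + 2)) = -6*(-4 + (26/9)*9 + (⅔)*(-11)*9) = -6*(-4 + 26 - 66) = -6*(-44) = 264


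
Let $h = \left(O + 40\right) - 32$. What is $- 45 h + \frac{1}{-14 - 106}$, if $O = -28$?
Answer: $\frac{107999}{120} \approx 899.99$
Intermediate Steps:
$h = -20$ ($h = \left(-28 + 40\right) - 32 = 12 - 32 = -20$)
$- 45 h + \frac{1}{-14 - 106} = \left(-45\right) \left(-20\right) + \frac{1}{-14 - 106} = 900 + \frac{1}{-120} = 900 - \frac{1}{120} = \frac{107999}{120}$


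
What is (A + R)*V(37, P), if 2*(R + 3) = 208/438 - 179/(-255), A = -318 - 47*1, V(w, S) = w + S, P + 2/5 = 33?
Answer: -793366514/31025 ≈ -25572.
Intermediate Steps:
P = 163/5 (P = -⅖ + 33 = 163/5 ≈ 32.600)
V(w, S) = S + w
A = -365 (A = -318 - 47 = -365)
R = -89783/37230 (R = -3 + (208/438 - 179/(-255))/2 = -3 + (208*(1/438) - 179*(-1/255))/2 = -3 + (104/219 + 179/255)/2 = -3 + (½)*(21907/18615) = -3 + 21907/37230 = -89783/37230 ≈ -2.4116)
(A + R)*V(37, P) = (-365 - 89783/37230)*(163/5 + 37) = -13678733/37230*348/5 = -793366514/31025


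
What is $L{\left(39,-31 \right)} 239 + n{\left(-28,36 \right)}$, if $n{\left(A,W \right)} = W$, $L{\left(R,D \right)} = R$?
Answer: $9357$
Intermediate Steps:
$L{\left(39,-31 \right)} 239 + n{\left(-28,36 \right)} = 39 \cdot 239 + 36 = 9321 + 36 = 9357$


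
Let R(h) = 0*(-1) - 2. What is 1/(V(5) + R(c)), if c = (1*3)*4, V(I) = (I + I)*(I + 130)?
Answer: 1/1348 ≈ 0.00074184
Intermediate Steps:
V(I) = 2*I*(130 + I) (V(I) = (2*I)*(130 + I) = 2*I*(130 + I))
c = 12 (c = 3*4 = 12)
R(h) = -2 (R(h) = 0 - 2 = -2)
1/(V(5) + R(c)) = 1/(2*5*(130 + 5) - 2) = 1/(2*5*135 - 2) = 1/(1350 - 2) = 1/1348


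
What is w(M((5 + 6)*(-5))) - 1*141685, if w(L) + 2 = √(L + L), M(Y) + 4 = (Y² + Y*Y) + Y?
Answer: -141687 + √11982 ≈ -1.4158e+5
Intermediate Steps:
M(Y) = -4 + Y + 2*Y² (M(Y) = -4 + ((Y² + Y*Y) + Y) = -4 + ((Y² + Y²) + Y) = -4 + (2*Y² + Y) = -4 + (Y + 2*Y²) = -4 + Y + 2*Y²)
w(L) = -2 + √2*√L (w(L) = -2 + √(L + L) = -2 + √(2*L) = -2 + √2*√L)
w(M((5 + 6)*(-5))) - 1*141685 = (-2 + √2*√(-4 + (5 + 6)*(-5) + 2*((5 + 6)*(-5))²)) - 1*141685 = (-2 + √2*√(-4 + 11*(-5) + 2*(11*(-5))²)) - 141685 = (-2 + √2*√(-4 - 55 + 2*(-55)²)) - 141685 = (-2 + √2*√(-4 - 55 + 2*3025)) - 141685 = (-2 + √2*√(-4 - 55 + 6050)) - 141685 = (-2 + √2*√5991) - 141685 = (-2 + √11982) - 141685 = -141687 + √11982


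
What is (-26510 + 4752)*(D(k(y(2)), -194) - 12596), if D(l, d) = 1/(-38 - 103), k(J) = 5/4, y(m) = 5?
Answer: 38643013046/141 ≈ 2.7406e+8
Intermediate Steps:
k(J) = 5/4 (k(J) = 5*(¼) = 5/4)
D(l, d) = -1/141 (D(l, d) = 1/(-141) = -1/141)
(-26510 + 4752)*(D(k(y(2)), -194) - 12596) = (-26510 + 4752)*(-1/141 - 12596) = -21758*(-1776037/141) = 38643013046/141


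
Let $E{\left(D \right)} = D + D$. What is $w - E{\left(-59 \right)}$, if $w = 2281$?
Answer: $2399$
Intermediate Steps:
$E{\left(D \right)} = 2 D$
$w - E{\left(-59 \right)} = 2281 - 2 \left(-59\right) = 2281 - -118 = 2281 + 118 = 2399$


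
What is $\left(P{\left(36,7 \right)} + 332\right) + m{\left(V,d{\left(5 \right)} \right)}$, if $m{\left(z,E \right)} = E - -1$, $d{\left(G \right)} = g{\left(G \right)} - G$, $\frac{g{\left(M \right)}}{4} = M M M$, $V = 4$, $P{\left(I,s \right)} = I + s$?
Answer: $871$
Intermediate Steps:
$g{\left(M \right)} = 4 M^{3}$ ($g{\left(M \right)} = 4 M M M = 4 M^{2} M = 4 M^{3}$)
$d{\left(G \right)} = - G + 4 G^{3}$ ($d{\left(G \right)} = 4 G^{3} - G = - G + 4 G^{3}$)
$m{\left(z,E \right)} = 1 + E$ ($m{\left(z,E \right)} = E + 1 = 1 + E$)
$\left(P{\left(36,7 \right)} + 332\right) + m{\left(V,d{\left(5 \right)} \right)} = \left(\left(36 + 7\right) + 332\right) + \left(1 + \left(\left(-1\right) 5 + 4 \cdot 5^{3}\right)\right) = \left(43 + 332\right) + \left(1 + \left(-5 + 4 \cdot 125\right)\right) = 375 + \left(1 + \left(-5 + 500\right)\right) = 375 + \left(1 + 495\right) = 375 + 496 = 871$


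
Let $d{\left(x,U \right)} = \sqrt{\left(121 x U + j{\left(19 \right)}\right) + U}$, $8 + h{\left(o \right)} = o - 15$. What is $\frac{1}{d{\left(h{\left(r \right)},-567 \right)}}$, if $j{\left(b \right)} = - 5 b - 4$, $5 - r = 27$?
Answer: $\frac{\sqrt{342961}}{1028883} \approx 0.00056919$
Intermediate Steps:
$r = -22$ ($r = 5 - 27 = -22$)
$j{\left(b \right)} = -4 - 5 b$
$h{\left(o \right)} = -23 + o$ ($h{\left(o \right)} = -8 + \left(o - 15\right) = -8 + \left(-15 + o\right) = -23 + o$)
$d{\left(x,U \right)} = \sqrt{-99 + U + 121 U x}$ ($d{\left(x,U \right)} = \sqrt{\left(121 x U - 99\right) + U} = \sqrt{\left(121 U x - 99\right) + U} = \sqrt{\left(-99 + 121 U x\right) + U} = \sqrt{-99 + U + 121 U x}$)
$\frac{1}{d{\left(h{\left(r \right)},-567 \right)}} = \frac{1}{\sqrt{-99 - 567 + 121 \left(-567\right) \left(-23 - 22\right)}} = \frac{1}{\sqrt{-99 - 567 + 121 \left(-567\right) \left(-45\right)}} = \frac{1}{\sqrt{-99 - 567 + 3087315}} = \frac{1}{\sqrt{3086649}} = \frac{1}{3 \sqrt{342961}} = \frac{\sqrt{342961}}{1028883}$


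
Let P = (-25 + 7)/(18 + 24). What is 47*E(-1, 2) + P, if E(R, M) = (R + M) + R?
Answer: -3/7 ≈ -0.42857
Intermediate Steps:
P = -3/7 (P = -18/42 = -18*1/42 = -3/7 ≈ -0.42857)
E(R, M) = M + 2*R (E(R, M) = (M + R) + R = M + 2*R)
47*E(-1, 2) + P = 47*(2 + 2*(-1)) - 3/7 = 47*(2 - 2) - 3/7 = 47*0 - 3/7 = 0 - 3/7 = -3/7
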